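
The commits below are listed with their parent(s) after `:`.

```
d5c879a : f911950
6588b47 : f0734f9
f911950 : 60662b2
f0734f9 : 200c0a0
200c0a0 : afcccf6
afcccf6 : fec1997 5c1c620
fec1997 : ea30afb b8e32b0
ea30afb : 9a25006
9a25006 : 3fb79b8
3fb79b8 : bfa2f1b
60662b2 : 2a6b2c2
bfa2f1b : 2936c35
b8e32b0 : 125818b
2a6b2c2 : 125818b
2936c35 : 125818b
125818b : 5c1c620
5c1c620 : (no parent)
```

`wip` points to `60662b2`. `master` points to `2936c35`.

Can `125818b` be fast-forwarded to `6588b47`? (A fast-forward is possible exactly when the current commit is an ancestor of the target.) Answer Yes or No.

A fast-forward from 125818b to 6588b47 is possible iff 125818b is an ancestor of 6588b47.
Ancestors of 6588b47: {125818b, 200c0a0, 2936c35, 3fb79b8, 5c1c620, 6588b47, 9a25006, afcccf6, b8e32b0, bfa2f1b, ea30afb, f0734f9, fec1997}.
125818b is among them, so fast-forward is possible.

Yes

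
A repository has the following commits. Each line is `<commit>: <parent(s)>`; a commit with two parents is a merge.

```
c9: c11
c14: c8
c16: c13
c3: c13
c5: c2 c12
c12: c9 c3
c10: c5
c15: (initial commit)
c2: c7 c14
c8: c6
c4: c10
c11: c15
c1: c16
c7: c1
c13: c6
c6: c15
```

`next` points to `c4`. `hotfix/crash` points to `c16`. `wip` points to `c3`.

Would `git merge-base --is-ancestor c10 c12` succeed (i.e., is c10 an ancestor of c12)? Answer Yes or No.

No

Ancestors of c12: {c11, c12, c13, c15, c3, c6, c9}.
c10 is not in that set, so it is not an ancestor of c12.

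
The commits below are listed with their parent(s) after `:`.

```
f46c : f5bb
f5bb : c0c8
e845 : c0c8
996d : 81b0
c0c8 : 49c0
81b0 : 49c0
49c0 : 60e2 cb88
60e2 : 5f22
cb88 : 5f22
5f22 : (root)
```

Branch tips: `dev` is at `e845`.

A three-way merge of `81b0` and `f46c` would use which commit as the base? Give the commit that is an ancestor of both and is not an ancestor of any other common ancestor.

49c0

Ancestors of 81b0: {49c0, 5f22, 60e2, 81b0, cb88}.
Ancestors of f46c: {49c0, 5f22, 60e2, c0c8, cb88, f46c, f5bb}.
Common ancestors: {49c0, 5f22, 60e2, cb88}.
Among these, 49c0 is not an ancestor of any other common ancestor — it is the merge base.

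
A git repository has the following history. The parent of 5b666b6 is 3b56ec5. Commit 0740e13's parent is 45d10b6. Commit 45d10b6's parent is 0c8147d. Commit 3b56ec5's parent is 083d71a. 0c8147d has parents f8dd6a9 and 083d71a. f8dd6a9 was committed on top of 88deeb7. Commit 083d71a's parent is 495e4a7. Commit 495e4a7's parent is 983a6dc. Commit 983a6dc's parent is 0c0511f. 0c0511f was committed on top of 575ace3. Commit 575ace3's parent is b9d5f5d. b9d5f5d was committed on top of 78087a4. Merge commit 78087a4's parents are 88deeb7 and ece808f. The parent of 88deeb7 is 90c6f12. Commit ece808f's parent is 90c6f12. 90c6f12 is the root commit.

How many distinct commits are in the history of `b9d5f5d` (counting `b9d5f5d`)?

5

Walking parent pointers from b9d5f5d: reachable set = {78087a4, 88deeb7, 90c6f12, b9d5f5d, ece808f}.
That is 5 commits.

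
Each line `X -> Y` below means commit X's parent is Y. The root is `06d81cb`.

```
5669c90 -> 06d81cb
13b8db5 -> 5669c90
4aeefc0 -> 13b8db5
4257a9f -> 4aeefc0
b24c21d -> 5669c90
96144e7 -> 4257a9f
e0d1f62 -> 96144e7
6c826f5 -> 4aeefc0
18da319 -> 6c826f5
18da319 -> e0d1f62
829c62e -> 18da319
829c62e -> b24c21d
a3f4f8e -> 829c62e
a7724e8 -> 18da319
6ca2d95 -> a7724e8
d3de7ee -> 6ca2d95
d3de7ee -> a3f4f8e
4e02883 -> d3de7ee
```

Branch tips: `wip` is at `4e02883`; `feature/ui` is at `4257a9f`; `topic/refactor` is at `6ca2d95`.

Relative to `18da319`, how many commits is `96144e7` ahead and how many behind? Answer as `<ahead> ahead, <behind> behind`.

0 ahead, 3 behind

Reachable from 96144e7: {06d81cb, 13b8db5, 4257a9f, 4aeefc0, 5669c90, 96144e7}.
Reachable from 18da319: {06d81cb, 13b8db5, 18da319, 4257a9f, 4aeefc0, 5669c90, 6c826f5, 96144e7, e0d1f62}.
Only in 96144e7's history (ahead): {} — 0.
Only in 18da319's history (behind): {18da319, 6c826f5, e0d1f62} — 3.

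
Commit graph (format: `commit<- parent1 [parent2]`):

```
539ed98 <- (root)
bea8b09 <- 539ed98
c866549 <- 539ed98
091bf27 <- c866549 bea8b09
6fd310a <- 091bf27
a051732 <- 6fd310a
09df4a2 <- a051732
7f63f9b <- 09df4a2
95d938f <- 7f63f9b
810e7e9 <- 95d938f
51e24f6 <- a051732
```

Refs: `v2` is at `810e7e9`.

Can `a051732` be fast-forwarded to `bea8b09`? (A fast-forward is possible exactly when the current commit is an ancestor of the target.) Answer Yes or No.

No

A fast-forward from a051732 to bea8b09 is possible iff a051732 is an ancestor of bea8b09.
Ancestors of bea8b09: {539ed98, bea8b09}.
a051732 is not among them, so fast-forward is not possible.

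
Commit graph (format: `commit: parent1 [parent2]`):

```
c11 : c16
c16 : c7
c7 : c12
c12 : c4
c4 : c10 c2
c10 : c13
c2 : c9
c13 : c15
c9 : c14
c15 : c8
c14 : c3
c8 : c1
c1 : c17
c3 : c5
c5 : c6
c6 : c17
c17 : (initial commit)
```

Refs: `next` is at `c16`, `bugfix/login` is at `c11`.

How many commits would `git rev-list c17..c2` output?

Reachable from c2: {c14, c17, c2, c3, c5, c6, c9}.
Reachable from c17: {c17}.
In c2's history but not c17's: {c14, c2, c3, c5, c6, c9} — 6 commits.

6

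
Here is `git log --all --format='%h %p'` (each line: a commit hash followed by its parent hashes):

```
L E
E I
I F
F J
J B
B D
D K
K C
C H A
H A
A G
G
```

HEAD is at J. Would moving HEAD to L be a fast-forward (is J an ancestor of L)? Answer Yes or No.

Yes

A fast-forward from J to L is possible iff J is an ancestor of L.
Ancestors of L: {A, B, C, D, E, F, G, H, I, J, K, L}.
J is among them, so fast-forward is possible.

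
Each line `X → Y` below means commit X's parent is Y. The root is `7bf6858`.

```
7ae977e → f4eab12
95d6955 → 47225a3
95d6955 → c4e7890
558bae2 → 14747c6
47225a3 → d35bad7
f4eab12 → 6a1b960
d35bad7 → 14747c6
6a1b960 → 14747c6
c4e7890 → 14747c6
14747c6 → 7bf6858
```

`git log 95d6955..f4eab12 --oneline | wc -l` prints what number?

2

Reachable from f4eab12: {14747c6, 6a1b960, 7bf6858, f4eab12}.
Reachable from 95d6955: {14747c6, 47225a3, 7bf6858, 95d6955, c4e7890, d35bad7}.
In f4eab12's history but not 95d6955's: {6a1b960, f4eab12} — 2 commits.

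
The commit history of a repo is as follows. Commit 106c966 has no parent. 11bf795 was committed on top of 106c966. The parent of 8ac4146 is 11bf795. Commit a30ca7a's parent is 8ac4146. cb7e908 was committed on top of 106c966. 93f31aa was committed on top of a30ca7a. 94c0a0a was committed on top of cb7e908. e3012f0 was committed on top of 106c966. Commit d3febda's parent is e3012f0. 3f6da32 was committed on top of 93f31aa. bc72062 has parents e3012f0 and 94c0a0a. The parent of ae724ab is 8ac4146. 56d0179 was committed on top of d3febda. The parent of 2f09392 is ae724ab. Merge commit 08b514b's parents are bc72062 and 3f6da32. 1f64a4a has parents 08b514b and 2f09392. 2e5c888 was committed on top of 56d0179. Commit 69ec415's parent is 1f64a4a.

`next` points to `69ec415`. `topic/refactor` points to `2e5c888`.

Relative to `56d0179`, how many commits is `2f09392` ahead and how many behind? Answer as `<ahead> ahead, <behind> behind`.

4 ahead, 3 behind

Reachable from 2f09392: {106c966, 11bf795, 2f09392, 8ac4146, ae724ab}.
Reachable from 56d0179: {106c966, 56d0179, d3febda, e3012f0}.
Only in 2f09392's history (ahead): {11bf795, 2f09392, 8ac4146, ae724ab} — 4.
Only in 56d0179's history (behind): {56d0179, d3febda, e3012f0} — 3.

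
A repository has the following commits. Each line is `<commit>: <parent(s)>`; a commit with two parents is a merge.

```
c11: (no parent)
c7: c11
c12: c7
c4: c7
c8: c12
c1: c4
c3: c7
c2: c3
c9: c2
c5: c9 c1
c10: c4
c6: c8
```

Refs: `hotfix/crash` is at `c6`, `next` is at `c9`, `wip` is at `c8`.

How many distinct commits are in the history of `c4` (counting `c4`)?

Walking parent pointers from c4: reachable set = {c11, c4, c7}.
That is 3 commits.

3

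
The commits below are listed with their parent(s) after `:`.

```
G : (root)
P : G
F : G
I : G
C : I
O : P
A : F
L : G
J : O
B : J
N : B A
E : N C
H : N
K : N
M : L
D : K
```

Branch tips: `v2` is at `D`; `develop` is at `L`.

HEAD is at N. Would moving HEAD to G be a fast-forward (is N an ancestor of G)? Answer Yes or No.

No

A fast-forward from N to G is possible iff N is an ancestor of G.
Ancestors of G: {G}.
N is not among them, so fast-forward is not possible.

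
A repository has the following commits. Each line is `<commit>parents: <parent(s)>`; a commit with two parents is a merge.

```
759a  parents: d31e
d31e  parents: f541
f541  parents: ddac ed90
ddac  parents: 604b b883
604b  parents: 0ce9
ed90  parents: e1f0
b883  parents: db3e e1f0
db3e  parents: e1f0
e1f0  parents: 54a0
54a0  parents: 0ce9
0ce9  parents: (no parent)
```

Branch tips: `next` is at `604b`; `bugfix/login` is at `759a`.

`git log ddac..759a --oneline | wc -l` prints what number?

Reachable from 759a: {0ce9, 54a0, 604b, 759a, b883, d31e, db3e, ddac, e1f0, ed90, f541}.
Reachable from ddac: {0ce9, 54a0, 604b, b883, db3e, ddac, e1f0}.
In 759a's history but not ddac's: {759a, d31e, ed90, f541} — 4 commits.

4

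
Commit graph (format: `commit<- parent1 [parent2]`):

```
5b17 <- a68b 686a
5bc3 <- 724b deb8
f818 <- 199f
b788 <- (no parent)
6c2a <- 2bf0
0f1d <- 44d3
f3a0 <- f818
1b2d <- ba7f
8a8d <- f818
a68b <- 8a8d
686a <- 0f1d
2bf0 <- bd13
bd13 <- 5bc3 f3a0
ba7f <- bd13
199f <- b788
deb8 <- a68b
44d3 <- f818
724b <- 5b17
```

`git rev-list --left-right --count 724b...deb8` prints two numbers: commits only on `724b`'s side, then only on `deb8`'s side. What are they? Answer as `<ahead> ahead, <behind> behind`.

5 ahead, 1 behind

Reachable from 724b: {0f1d, 199f, 44d3, 5b17, 686a, 724b, 8a8d, a68b, b788, f818}.
Reachable from deb8: {199f, 8a8d, a68b, b788, deb8, f818}.
Only in 724b's history (ahead): {0f1d, 44d3, 5b17, 686a, 724b} — 5.
Only in deb8's history (behind): {deb8} — 1.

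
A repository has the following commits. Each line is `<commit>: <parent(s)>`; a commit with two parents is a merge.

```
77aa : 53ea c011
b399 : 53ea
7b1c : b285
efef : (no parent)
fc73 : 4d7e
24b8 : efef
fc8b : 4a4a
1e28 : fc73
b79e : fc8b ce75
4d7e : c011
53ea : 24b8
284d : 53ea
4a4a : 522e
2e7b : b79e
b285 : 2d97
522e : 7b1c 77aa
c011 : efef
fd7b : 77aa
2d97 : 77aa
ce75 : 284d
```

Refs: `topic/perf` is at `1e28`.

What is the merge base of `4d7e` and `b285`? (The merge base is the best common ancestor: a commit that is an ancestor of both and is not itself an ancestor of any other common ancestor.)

Ancestors of 4d7e: {4d7e, c011, efef}.
Ancestors of b285: {24b8, 2d97, 53ea, 77aa, b285, c011, efef}.
Common ancestors: {c011, efef}.
Among these, c011 is not an ancestor of any other common ancestor — it is the merge base.

c011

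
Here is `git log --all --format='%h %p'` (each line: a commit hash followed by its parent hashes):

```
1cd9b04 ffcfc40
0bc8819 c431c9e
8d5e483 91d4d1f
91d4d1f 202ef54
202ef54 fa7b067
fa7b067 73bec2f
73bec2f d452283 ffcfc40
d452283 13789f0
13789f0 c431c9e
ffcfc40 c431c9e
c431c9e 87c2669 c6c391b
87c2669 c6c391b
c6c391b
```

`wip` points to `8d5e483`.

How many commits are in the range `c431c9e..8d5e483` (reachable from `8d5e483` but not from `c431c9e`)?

8

Reachable from 8d5e483: {13789f0, 202ef54, 73bec2f, 87c2669, 8d5e483, 91d4d1f, c431c9e, c6c391b, d452283, fa7b067, ffcfc40}.
Reachable from c431c9e: {87c2669, c431c9e, c6c391b}.
In 8d5e483's history but not c431c9e's: {13789f0, 202ef54, 73bec2f, 8d5e483, 91d4d1f, d452283, fa7b067, ffcfc40} — 8 commits.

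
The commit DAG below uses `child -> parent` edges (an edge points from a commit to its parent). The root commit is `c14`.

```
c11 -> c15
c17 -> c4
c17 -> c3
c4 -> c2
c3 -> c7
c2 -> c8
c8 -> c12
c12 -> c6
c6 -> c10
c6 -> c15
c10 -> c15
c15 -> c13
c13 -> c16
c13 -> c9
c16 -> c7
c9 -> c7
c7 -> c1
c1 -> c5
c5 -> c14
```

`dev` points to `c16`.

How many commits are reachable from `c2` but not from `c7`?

Reachable from c2: {c1, c10, c12, c13, c14, c15, c16, c2, c5, c6, c7, c8, c9}.
Reachable from c7: {c1, c14, c5, c7}.
In c2's history but not c7's: {c10, c12, c13, c15, c16, c2, c6, c8, c9} — 9 commits.

9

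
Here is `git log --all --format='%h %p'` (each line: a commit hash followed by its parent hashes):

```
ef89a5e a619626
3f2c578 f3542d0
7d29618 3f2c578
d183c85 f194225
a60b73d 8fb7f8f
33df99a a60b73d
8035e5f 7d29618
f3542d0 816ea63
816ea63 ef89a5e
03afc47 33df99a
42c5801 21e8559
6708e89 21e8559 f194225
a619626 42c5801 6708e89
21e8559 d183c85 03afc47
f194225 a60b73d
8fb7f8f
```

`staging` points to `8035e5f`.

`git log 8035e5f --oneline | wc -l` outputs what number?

Walking parent pointers from 8035e5f: reachable set = {03afc47, 21e8559, 33df99a, 3f2c578, 42c5801, 6708e89, 7d29618, 8035e5f, 816ea63, 8fb7f8f, a60b73d, a619626, d183c85, ef89a5e, f194225, f3542d0}.
That is 16 commits.

16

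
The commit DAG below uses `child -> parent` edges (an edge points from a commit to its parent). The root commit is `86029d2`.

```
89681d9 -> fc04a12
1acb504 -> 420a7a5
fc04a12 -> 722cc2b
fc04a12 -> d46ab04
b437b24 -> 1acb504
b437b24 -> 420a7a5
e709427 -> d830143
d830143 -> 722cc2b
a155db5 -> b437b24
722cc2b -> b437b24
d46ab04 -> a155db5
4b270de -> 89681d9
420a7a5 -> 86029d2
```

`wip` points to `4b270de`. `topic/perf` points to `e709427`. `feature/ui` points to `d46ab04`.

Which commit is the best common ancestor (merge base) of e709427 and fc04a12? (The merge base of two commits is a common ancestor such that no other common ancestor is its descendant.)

722cc2b

Ancestors of e709427: {1acb504, 420a7a5, 722cc2b, 86029d2, b437b24, d830143, e709427}.
Ancestors of fc04a12: {1acb504, 420a7a5, 722cc2b, 86029d2, a155db5, b437b24, d46ab04, fc04a12}.
Common ancestors: {1acb504, 420a7a5, 722cc2b, 86029d2, b437b24}.
Among these, 722cc2b is not an ancestor of any other common ancestor — it is the merge base.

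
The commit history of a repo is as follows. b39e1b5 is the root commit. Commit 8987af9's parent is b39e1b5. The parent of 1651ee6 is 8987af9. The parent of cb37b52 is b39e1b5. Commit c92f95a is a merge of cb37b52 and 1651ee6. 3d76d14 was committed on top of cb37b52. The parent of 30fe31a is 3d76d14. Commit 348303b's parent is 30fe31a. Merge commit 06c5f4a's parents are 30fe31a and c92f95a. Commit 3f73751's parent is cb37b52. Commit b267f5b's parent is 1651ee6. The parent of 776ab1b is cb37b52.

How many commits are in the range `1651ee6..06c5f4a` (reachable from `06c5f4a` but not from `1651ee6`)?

Reachable from 06c5f4a: {06c5f4a, 1651ee6, 30fe31a, 3d76d14, 8987af9, b39e1b5, c92f95a, cb37b52}.
Reachable from 1651ee6: {1651ee6, 8987af9, b39e1b5}.
In 06c5f4a's history but not 1651ee6's: {06c5f4a, 30fe31a, 3d76d14, c92f95a, cb37b52} — 5 commits.

5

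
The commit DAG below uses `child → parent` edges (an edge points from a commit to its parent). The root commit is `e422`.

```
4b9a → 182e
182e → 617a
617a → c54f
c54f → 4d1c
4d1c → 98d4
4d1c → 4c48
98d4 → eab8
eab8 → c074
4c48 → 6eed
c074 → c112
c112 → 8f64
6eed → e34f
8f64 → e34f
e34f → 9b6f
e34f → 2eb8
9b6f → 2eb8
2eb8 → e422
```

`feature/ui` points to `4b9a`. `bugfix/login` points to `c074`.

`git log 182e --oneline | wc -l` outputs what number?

15

Walking parent pointers from 182e: reachable set = {182e, 2eb8, 4c48, 4d1c, 617a, 6eed, 8f64, 98d4, 9b6f, c074, c112, c54f, e34f, e422, eab8}.
That is 15 commits.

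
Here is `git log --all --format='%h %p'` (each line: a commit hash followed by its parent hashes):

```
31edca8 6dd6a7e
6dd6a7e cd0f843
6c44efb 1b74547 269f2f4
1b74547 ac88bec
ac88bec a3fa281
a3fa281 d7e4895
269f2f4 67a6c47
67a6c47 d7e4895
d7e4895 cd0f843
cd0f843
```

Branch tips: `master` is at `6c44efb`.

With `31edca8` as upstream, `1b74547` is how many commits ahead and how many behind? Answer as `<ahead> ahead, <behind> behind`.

4 ahead, 2 behind

Reachable from 1b74547: {1b74547, a3fa281, ac88bec, cd0f843, d7e4895}.
Reachable from 31edca8: {31edca8, 6dd6a7e, cd0f843}.
Only in 1b74547's history (ahead): {1b74547, a3fa281, ac88bec, d7e4895} — 4.
Only in 31edca8's history (behind): {31edca8, 6dd6a7e} — 2.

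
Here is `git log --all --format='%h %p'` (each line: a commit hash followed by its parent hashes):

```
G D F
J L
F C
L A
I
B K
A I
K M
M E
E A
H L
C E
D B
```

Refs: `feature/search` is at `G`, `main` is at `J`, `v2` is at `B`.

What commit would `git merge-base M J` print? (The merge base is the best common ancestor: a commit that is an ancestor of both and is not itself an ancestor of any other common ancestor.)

A

Ancestors of M: {A, E, I, M}.
Ancestors of J: {A, I, J, L}.
Common ancestors: {A, I}.
Among these, A is not an ancestor of any other common ancestor — it is the merge base.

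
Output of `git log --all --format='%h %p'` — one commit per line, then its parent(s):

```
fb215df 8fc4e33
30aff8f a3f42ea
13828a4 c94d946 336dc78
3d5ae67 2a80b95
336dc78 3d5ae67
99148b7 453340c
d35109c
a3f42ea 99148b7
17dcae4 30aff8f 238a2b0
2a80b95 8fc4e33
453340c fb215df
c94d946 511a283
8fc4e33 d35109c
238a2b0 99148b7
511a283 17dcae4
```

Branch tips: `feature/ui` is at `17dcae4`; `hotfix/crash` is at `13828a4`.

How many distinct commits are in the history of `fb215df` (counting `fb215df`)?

3

Walking parent pointers from fb215df: reachable set = {8fc4e33, d35109c, fb215df}.
That is 3 commits.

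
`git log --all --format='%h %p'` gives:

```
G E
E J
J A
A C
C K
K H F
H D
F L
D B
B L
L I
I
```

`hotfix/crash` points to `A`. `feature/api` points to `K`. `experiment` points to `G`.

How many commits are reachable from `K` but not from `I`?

6

Reachable from K: {B, D, F, H, I, K, L}.
Reachable from I: {I}.
In K's history but not I's: {B, D, F, H, K, L} — 6 commits.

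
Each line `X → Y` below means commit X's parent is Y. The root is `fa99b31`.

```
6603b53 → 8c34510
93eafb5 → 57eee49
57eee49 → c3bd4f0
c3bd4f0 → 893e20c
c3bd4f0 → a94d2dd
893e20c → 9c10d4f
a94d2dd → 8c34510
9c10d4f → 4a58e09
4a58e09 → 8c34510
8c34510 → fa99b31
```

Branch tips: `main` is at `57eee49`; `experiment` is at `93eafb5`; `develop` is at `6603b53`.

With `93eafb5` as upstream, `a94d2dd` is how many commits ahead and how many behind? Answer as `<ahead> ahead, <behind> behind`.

Reachable from a94d2dd: {8c34510, a94d2dd, fa99b31}.
Reachable from 93eafb5: {4a58e09, 57eee49, 893e20c, 8c34510, 93eafb5, 9c10d4f, a94d2dd, c3bd4f0, fa99b31}.
Only in a94d2dd's history (ahead): {} — 0.
Only in 93eafb5's history (behind): {4a58e09, 57eee49, 893e20c, 93eafb5, 9c10d4f, c3bd4f0} — 6.

0 ahead, 6 behind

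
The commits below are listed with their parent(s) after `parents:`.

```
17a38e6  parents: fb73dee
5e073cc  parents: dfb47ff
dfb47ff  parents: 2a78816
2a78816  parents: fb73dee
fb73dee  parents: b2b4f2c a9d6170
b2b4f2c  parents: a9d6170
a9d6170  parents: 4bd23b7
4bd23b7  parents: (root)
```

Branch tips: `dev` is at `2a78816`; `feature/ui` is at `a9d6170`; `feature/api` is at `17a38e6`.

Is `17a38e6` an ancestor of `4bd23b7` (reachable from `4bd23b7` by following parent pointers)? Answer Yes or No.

Ancestors of 4bd23b7: {4bd23b7}.
17a38e6 is not in that set, so it is not an ancestor of 4bd23b7.

No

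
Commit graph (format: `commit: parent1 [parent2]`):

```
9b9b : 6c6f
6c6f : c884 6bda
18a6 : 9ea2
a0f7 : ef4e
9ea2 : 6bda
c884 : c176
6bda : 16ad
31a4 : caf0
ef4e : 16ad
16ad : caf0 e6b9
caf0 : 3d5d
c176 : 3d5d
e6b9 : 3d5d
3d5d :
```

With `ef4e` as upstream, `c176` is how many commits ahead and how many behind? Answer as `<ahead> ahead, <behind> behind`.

1 ahead, 4 behind

Reachable from c176: {3d5d, c176}.
Reachable from ef4e: {16ad, 3d5d, caf0, e6b9, ef4e}.
Only in c176's history (ahead): {c176} — 1.
Only in ef4e's history (behind): {16ad, caf0, e6b9, ef4e} — 4.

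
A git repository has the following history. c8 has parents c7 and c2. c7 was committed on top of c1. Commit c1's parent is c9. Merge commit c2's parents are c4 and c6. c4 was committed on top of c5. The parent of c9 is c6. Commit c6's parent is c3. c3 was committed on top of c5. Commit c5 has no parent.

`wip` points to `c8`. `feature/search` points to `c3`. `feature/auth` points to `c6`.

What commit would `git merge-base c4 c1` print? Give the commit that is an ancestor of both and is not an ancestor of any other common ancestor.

c5

Ancestors of c4: {c4, c5}.
Ancestors of c1: {c1, c3, c5, c6, c9}.
Common ancestors: {c5}.
The only common ancestor is c5, so it is the merge base.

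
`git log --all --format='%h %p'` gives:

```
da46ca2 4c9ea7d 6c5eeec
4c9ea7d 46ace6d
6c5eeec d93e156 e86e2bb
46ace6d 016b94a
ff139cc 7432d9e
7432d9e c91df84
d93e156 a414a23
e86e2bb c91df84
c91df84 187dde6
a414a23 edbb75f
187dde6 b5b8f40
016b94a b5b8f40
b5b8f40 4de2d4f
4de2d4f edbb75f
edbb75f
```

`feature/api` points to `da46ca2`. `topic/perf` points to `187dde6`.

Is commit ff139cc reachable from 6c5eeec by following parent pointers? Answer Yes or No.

No

Ancestors of 6c5eeec: {187dde6, 4de2d4f, 6c5eeec, a414a23, b5b8f40, c91df84, d93e156, e86e2bb, edbb75f}.
ff139cc is not in that set, so it is not an ancestor of 6c5eeec.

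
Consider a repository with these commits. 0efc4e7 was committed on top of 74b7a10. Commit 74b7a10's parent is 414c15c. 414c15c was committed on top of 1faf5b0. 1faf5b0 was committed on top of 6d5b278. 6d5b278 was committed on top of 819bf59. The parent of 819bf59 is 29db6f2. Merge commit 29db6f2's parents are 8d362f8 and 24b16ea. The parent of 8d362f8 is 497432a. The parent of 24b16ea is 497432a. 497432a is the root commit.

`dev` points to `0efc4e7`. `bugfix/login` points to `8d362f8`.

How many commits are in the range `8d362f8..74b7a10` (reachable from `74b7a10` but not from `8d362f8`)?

Reachable from 74b7a10: {1faf5b0, 24b16ea, 29db6f2, 414c15c, 497432a, 6d5b278, 74b7a10, 819bf59, 8d362f8}.
Reachable from 8d362f8: {497432a, 8d362f8}.
In 74b7a10's history but not 8d362f8's: {1faf5b0, 24b16ea, 29db6f2, 414c15c, 6d5b278, 74b7a10, 819bf59} — 7 commits.

7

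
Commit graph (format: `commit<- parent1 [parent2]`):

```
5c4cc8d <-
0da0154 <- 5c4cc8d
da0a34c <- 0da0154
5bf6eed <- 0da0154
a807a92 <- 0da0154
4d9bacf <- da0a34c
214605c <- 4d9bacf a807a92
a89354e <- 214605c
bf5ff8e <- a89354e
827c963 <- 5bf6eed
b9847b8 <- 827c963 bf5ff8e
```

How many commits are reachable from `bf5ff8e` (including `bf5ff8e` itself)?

8

Walking parent pointers from bf5ff8e: reachable set = {0da0154, 214605c, 4d9bacf, 5c4cc8d, a807a92, a89354e, bf5ff8e, da0a34c}.
That is 8 commits.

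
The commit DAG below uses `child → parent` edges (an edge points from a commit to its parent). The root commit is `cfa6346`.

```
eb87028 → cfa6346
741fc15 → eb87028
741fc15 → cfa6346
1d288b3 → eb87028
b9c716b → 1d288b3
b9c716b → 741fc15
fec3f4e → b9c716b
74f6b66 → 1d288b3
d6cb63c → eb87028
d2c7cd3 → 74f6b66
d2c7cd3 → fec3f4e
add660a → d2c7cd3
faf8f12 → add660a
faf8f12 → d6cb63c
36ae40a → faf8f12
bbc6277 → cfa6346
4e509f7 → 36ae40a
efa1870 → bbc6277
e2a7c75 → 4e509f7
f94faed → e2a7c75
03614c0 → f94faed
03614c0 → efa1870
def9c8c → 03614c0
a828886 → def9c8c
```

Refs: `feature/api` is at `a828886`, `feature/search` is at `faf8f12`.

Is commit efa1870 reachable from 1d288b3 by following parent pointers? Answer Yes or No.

No

Ancestors of 1d288b3: {1d288b3, cfa6346, eb87028}.
efa1870 is not in that set, so it is not an ancestor of 1d288b3.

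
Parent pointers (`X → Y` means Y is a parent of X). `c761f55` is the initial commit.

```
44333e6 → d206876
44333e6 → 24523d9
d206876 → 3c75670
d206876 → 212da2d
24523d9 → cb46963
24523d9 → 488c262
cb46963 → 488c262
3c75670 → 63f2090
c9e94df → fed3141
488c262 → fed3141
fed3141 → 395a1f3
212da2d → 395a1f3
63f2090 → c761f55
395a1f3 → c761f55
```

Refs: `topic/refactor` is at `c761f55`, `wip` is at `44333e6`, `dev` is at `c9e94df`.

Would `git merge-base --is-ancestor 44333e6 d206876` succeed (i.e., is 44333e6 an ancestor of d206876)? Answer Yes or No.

No

Ancestors of d206876: {212da2d, 395a1f3, 3c75670, 63f2090, c761f55, d206876}.
44333e6 is not in that set, so it is not an ancestor of d206876.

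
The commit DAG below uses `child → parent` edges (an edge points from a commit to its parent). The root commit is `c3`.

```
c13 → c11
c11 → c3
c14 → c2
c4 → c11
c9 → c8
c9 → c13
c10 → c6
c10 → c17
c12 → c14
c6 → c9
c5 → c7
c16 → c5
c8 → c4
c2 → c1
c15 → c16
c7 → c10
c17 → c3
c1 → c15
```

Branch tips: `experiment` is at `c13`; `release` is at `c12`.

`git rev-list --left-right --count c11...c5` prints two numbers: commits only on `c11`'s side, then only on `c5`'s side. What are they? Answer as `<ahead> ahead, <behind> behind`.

0 ahead, 9 behind

Reachable from c11: {c11, c3}.
Reachable from c5: {c10, c11, c13, c17, c3, c4, c5, c6, c7, c8, c9}.
Only in c11's history (ahead): {} — 0.
Only in c5's history (behind): {c10, c13, c17, c4, c5, c6, c7, c8, c9} — 9.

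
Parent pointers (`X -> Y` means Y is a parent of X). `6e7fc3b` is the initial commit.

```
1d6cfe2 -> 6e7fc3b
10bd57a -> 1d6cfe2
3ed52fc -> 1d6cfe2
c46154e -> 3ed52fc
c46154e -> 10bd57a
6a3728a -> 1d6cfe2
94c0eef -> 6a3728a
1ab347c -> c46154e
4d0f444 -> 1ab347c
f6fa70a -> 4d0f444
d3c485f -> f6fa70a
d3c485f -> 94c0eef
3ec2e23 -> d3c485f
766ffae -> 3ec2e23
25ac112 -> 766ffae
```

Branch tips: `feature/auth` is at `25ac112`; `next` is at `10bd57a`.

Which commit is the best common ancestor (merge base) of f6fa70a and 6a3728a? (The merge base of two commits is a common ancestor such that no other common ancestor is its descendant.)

1d6cfe2

Ancestors of f6fa70a: {10bd57a, 1ab347c, 1d6cfe2, 3ed52fc, 4d0f444, 6e7fc3b, c46154e, f6fa70a}.
Ancestors of 6a3728a: {1d6cfe2, 6a3728a, 6e7fc3b}.
Common ancestors: {1d6cfe2, 6e7fc3b}.
Among these, 1d6cfe2 is not an ancestor of any other common ancestor — it is the merge base.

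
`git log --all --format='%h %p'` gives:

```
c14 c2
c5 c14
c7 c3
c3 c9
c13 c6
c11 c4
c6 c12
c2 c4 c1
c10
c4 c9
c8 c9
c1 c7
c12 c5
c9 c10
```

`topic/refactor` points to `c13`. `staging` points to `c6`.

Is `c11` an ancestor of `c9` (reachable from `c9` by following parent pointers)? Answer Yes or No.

Ancestors of c9: {c10, c9}.
c11 is not in that set, so it is not an ancestor of c9.

No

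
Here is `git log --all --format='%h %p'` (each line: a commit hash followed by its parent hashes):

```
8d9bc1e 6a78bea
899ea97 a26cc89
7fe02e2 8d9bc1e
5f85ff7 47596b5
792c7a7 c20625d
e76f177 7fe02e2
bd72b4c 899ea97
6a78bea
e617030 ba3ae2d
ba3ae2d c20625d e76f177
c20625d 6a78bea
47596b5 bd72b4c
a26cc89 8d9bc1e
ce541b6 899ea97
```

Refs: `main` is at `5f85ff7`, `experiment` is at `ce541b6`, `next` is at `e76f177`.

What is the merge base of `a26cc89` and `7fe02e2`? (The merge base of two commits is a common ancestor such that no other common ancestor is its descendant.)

8d9bc1e

Ancestors of a26cc89: {6a78bea, 8d9bc1e, a26cc89}.
Ancestors of 7fe02e2: {6a78bea, 7fe02e2, 8d9bc1e}.
Common ancestors: {6a78bea, 8d9bc1e}.
Among these, 8d9bc1e is not an ancestor of any other common ancestor — it is the merge base.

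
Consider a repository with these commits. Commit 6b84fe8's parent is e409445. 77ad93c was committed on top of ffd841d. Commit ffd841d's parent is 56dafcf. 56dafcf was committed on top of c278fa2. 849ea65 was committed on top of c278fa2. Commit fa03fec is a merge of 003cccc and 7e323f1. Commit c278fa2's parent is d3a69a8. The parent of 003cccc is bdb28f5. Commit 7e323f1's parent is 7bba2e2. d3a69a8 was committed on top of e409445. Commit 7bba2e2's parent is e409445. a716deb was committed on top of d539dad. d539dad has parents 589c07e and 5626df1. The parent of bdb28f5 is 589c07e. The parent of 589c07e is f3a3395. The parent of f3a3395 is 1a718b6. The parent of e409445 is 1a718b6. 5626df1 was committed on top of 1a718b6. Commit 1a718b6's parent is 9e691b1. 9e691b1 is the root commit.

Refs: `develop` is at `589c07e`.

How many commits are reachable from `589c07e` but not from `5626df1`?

2

Reachable from 589c07e: {1a718b6, 589c07e, 9e691b1, f3a3395}.
Reachable from 5626df1: {1a718b6, 5626df1, 9e691b1}.
In 589c07e's history but not 5626df1's: {589c07e, f3a3395} — 2 commits.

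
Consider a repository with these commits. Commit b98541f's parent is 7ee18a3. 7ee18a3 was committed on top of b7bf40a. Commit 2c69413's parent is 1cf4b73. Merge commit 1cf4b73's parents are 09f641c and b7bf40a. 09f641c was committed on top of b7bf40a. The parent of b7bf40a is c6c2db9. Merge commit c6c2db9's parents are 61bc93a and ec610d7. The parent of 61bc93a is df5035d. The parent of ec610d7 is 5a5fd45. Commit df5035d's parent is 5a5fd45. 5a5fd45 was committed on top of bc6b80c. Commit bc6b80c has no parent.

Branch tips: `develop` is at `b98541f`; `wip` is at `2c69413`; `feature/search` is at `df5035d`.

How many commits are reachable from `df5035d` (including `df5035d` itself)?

3

Walking parent pointers from df5035d: reachable set = {5a5fd45, bc6b80c, df5035d}.
That is 3 commits.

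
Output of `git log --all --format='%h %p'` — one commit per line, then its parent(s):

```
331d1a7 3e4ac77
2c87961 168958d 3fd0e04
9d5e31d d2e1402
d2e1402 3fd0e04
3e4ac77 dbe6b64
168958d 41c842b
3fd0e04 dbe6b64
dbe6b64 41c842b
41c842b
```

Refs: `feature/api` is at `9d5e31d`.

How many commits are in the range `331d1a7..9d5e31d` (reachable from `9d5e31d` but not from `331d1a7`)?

3

Reachable from 9d5e31d: {3fd0e04, 41c842b, 9d5e31d, d2e1402, dbe6b64}.
Reachable from 331d1a7: {331d1a7, 3e4ac77, 41c842b, dbe6b64}.
In 9d5e31d's history but not 331d1a7's: {3fd0e04, 9d5e31d, d2e1402} — 3 commits.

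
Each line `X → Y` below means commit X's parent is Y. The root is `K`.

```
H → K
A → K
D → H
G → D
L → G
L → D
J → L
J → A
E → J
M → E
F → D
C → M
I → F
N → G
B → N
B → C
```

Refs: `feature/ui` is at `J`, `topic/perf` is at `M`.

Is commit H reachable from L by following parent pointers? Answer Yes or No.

Yes

Ancestors of L (commits reachable by following parents): {D, G, H, K, L}.
H is in that set, so it is an ancestor of L.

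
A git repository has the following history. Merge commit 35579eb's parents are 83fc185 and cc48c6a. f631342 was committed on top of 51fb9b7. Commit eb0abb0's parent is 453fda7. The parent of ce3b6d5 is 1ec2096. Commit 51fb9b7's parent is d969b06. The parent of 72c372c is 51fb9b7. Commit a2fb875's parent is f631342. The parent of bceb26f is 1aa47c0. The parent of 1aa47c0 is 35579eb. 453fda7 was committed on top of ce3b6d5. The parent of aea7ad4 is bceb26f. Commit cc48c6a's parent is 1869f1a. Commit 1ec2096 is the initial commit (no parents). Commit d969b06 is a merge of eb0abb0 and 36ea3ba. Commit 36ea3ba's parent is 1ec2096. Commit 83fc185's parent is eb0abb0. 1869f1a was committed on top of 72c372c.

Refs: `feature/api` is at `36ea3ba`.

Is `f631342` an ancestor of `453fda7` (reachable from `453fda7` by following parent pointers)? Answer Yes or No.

No

Ancestors of 453fda7: {1ec2096, 453fda7, ce3b6d5}.
f631342 is not in that set, so it is not an ancestor of 453fda7.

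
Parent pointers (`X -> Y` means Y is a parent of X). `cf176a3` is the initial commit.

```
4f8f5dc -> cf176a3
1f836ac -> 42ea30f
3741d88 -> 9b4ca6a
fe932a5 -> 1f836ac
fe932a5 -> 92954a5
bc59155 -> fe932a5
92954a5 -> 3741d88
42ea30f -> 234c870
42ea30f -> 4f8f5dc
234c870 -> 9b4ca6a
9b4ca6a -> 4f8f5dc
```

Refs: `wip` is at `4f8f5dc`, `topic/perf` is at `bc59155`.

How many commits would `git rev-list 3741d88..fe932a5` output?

5

Reachable from fe932a5: {1f836ac, 234c870, 3741d88, 42ea30f, 4f8f5dc, 92954a5, 9b4ca6a, cf176a3, fe932a5}.
Reachable from 3741d88: {3741d88, 4f8f5dc, 9b4ca6a, cf176a3}.
In fe932a5's history but not 3741d88's: {1f836ac, 234c870, 42ea30f, 92954a5, fe932a5} — 5 commits.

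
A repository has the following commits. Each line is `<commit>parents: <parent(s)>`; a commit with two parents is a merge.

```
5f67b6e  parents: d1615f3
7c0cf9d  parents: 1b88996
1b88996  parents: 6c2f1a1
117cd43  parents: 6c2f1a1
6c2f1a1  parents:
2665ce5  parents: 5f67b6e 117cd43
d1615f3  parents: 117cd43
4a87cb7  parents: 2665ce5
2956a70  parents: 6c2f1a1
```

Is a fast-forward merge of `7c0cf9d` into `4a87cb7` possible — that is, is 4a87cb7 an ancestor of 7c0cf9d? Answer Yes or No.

A fast-forward from 4a87cb7 to 7c0cf9d is possible iff 4a87cb7 is an ancestor of 7c0cf9d.
Ancestors of 7c0cf9d: {1b88996, 6c2f1a1, 7c0cf9d}.
4a87cb7 is not among them, so fast-forward is not possible.

No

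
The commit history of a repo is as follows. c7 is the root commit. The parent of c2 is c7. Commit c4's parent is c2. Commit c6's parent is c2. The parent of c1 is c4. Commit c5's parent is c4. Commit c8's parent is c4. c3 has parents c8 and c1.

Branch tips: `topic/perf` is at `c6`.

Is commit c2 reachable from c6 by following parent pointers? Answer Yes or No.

Ancestors of c6 (commits reachable by following parents): {c2, c6, c7}.
c2 is in that set, so it is an ancestor of c6.

Yes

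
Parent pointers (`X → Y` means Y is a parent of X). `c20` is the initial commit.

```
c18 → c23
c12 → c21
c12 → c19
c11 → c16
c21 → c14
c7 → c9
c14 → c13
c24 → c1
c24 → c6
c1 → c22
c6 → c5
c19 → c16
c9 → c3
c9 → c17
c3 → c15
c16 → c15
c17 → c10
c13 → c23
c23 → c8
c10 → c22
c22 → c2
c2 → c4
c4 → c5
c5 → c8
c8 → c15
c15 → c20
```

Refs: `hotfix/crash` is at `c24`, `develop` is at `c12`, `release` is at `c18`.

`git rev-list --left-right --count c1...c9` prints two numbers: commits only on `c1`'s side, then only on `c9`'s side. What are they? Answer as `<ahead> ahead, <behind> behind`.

Reachable from c1: {c1, c15, c2, c20, c22, c4, c5, c8}.
Reachable from c9: {c10, c15, c17, c2, c20, c22, c3, c4, c5, c8, c9}.
Only in c1's history (ahead): {c1} — 1.
Only in c9's history (behind): {c10, c17, c3, c9} — 4.

1 ahead, 4 behind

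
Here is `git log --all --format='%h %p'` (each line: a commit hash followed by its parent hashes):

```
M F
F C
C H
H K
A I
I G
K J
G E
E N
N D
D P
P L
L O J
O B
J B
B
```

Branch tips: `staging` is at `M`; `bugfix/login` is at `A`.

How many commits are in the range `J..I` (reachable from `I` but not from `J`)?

8

Reachable from I: {B, D, E, G, I, J, L, N, O, P}.
Reachable from J: {B, J}.
In I's history but not J's: {D, E, G, I, L, N, O, P} — 8 commits.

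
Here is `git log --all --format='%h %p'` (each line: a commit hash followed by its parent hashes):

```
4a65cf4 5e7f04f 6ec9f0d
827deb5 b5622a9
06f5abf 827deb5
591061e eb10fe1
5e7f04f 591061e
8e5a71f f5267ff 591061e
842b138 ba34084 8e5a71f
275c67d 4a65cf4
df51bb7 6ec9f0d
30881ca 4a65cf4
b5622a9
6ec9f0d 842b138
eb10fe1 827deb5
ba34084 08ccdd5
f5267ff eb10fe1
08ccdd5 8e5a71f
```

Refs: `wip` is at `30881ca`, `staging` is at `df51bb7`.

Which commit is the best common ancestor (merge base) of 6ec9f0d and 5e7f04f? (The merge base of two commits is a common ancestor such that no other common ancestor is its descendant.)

591061e

Ancestors of 6ec9f0d: {08ccdd5, 591061e, 6ec9f0d, 827deb5, 842b138, 8e5a71f, b5622a9, ba34084, eb10fe1, f5267ff}.
Ancestors of 5e7f04f: {591061e, 5e7f04f, 827deb5, b5622a9, eb10fe1}.
Common ancestors: {591061e, 827deb5, b5622a9, eb10fe1}.
Among these, 591061e is not an ancestor of any other common ancestor — it is the merge base.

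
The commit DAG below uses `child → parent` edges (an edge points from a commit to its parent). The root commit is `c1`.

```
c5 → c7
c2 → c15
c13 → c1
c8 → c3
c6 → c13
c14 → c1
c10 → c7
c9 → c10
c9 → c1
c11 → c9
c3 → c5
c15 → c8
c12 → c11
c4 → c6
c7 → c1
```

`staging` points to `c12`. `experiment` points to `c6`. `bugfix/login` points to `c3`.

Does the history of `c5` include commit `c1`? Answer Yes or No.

Ancestors of c5 (commits reachable by following parents): {c1, c5, c7}.
c1 is in that set, so it is an ancestor of c5.

Yes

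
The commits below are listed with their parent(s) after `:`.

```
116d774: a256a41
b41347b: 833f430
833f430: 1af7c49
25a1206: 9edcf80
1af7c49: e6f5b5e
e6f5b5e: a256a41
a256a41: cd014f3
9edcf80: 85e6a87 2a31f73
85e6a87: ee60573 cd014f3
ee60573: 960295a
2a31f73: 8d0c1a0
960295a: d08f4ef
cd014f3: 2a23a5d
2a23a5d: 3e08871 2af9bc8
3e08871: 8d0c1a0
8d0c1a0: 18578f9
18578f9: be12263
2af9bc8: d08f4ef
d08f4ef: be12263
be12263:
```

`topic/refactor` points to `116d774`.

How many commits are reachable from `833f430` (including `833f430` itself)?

12

Walking parent pointers from 833f430: reachable set = {18578f9, 1af7c49, 2a23a5d, 2af9bc8, 3e08871, 833f430, 8d0c1a0, a256a41, be12263, cd014f3, d08f4ef, e6f5b5e}.
That is 12 commits.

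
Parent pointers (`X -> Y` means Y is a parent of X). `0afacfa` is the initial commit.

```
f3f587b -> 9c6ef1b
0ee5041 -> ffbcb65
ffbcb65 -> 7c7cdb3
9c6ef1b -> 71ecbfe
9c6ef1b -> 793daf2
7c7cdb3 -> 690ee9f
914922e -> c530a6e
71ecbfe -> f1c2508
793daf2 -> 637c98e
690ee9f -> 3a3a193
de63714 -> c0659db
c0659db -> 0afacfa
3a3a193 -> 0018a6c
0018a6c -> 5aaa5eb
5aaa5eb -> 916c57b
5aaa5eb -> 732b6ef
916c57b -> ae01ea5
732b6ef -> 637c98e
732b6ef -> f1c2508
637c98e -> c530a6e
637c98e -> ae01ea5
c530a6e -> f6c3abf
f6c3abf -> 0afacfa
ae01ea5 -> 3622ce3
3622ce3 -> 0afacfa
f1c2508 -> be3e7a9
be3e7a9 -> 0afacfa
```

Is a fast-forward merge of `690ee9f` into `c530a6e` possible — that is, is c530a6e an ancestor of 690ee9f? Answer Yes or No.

Yes

A fast-forward from c530a6e to 690ee9f is possible iff c530a6e is an ancestor of 690ee9f.
Ancestors of 690ee9f: {0018a6c, 0afacfa, 3622ce3, 3a3a193, 5aaa5eb, 637c98e, 690ee9f, 732b6ef, 916c57b, ae01ea5, be3e7a9, c530a6e, f1c2508, f6c3abf}.
c530a6e is among them, so fast-forward is possible.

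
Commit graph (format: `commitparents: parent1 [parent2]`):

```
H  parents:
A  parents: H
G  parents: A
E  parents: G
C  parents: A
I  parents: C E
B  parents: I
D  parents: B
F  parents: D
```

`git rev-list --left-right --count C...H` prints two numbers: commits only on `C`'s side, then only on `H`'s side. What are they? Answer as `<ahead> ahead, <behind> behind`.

2 ahead, 0 behind

Reachable from C: {A, C, H}.
Reachable from H: {H}.
Only in C's history (ahead): {A, C} — 2.
Only in H's history (behind): {} — 0.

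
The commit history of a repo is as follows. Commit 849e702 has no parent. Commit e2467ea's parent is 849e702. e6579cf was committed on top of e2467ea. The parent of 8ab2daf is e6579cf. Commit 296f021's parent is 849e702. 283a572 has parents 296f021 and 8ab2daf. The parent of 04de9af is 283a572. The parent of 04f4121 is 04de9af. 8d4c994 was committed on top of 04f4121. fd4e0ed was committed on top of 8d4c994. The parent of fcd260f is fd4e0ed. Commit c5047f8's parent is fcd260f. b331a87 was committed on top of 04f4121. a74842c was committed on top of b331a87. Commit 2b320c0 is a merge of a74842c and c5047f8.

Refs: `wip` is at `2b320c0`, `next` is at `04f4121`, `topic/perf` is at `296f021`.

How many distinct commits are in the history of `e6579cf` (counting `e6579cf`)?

Walking parent pointers from e6579cf: reachable set = {849e702, e2467ea, e6579cf}.
That is 3 commits.

3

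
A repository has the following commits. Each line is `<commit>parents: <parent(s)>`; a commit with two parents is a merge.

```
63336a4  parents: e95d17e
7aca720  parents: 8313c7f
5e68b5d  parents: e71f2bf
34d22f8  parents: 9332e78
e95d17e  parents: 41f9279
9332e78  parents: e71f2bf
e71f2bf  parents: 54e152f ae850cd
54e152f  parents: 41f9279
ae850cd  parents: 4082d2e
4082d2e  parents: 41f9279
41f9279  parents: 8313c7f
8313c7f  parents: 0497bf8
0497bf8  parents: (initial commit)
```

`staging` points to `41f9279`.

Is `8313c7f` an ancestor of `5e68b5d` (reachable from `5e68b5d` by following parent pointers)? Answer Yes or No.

Ancestors of 5e68b5d (commits reachable by following parents): {0497bf8, 4082d2e, 41f9279, 54e152f, 5e68b5d, 8313c7f, ae850cd, e71f2bf}.
8313c7f is in that set, so it is an ancestor of 5e68b5d.

Yes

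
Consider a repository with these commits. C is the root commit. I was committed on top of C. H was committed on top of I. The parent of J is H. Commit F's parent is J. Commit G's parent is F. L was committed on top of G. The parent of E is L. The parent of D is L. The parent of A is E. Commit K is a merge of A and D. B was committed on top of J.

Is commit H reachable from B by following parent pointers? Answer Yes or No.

Yes

Ancestors of B (commits reachable by following parents): {B, C, H, I, J}.
H is in that set, so it is an ancestor of B.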